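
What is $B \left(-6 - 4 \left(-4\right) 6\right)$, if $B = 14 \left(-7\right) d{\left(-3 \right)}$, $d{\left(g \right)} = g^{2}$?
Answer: $-79380$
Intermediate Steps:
$B = -882$ ($B = 14 \left(-7\right) \left(-3\right)^{2} = \left(-98\right) 9 = -882$)
$B \left(-6 - 4 \left(-4\right) 6\right) = - 882 \left(-6 - 4 \left(-4\right) 6\right) = - 882 \left(-6 - \left(-16\right) 6\right) = - 882 \left(-6 - -96\right) = - 882 \left(-6 + 96\right) = \left(-882\right) 90 = -79380$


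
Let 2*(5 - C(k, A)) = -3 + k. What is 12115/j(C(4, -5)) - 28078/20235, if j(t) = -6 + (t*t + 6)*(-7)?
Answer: -333966434/5119455 ≈ -65.235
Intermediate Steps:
C(k, A) = 13/2 - k/2 (C(k, A) = 5 - (-3 + k)/2 = 5 + (3/2 - k/2) = 13/2 - k/2)
j(t) = -48 - 7*t² (j(t) = -6 + (t² + 6)*(-7) = -6 + (6 + t²)*(-7) = -6 + (-42 - 7*t²) = -48 - 7*t²)
12115/j(C(4, -5)) - 28078/20235 = 12115/(-48 - 7*(13/2 - ½*4)²) - 28078/20235 = 12115/(-48 - 7*(13/2 - 2)²) - 28078*1/20235 = 12115/(-48 - 7*(9/2)²) - 28078/20235 = 12115/(-48 - 7*81/4) - 28078/20235 = 12115/(-48 - 567/4) - 28078/20235 = 12115/(-759/4) - 28078/20235 = 12115*(-4/759) - 28078/20235 = -48460/759 - 28078/20235 = -333966434/5119455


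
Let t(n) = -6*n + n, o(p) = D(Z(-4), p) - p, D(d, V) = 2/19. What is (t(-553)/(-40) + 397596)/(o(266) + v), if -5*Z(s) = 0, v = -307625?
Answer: -60424085/46799416 ≈ -1.2911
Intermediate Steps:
Z(s) = 0 (Z(s) = -⅕*0 = 0)
D(d, V) = 2/19 (D(d, V) = 2*(1/19) = 2/19)
o(p) = 2/19 - p
t(n) = -5*n
(t(-553)/(-40) + 397596)/(o(266) + v) = (-5*(-553)/(-40) + 397596)/((2/19 - 1*266) - 307625) = (2765*(-1/40) + 397596)/((2/19 - 266) - 307625) = (-553/8 + 397596)/(-5052/19 - 307625) = 3180215/(8*(-5849927/19)) = (3180215/8)*(-19/5849927) = -60424085/46799416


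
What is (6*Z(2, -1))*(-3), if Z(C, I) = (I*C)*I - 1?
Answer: -18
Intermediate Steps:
Z(C, I) = -1 + C*I² (Z(C, I) = (C*I)*I - 1 = C*I² - 1 = -1 + C*I²)
(6*Z(2, -1))*(-3) = (6*(-1 + 2*(-1)²))*(-3) = (6*(-1 + 2*1))*(-3) = (6*(-1 + 2))*(-3) = (6*1)*(-3) = 6*(-3) = -18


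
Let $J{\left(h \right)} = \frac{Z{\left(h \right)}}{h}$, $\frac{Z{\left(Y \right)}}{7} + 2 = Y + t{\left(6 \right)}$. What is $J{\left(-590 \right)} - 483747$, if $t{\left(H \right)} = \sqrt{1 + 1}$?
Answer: $- \frac{142703293}{295} - \frac{7 \sqrt{2}}{590} \approx -4.8374 \cdot 10^{5}$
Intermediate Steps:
$t{\left(H \right)} = \sqrt{2}$
$Z{\left(Y \right)} = -14 + 7 Y + 7 \sqrt{2}$ ($Z{\left(Y \right)} = -14 + 7 \left(Y + \sqrt{2}\right) = -14 + \left(7 Y + 7 \sqrt{2}\right) = -14 + 7 Y + 7 \sqrt{2}$)
$J{\left(h \right)} = \frac{-14 + 7 h + 7 \sqrt{2}}{h}$
$J{\left(-590 \right)} - 483747 = \frac{7 \left(-2 - 590 + \sqrt{2}\right)}{-590} - 483747 = 7 \left(- \frac{1}{590}\right) \left(-592 + \sqrt{2}\right) - 483747 = \left(\frac{2072}{295} - \frac{7 \sqrt{2}}{590}\right) - 483747 = - \frac{142703293}{295} - \frac{7 \sqrt{2}}{590}$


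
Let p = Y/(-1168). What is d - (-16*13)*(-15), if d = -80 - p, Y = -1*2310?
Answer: -1869955/584 ≈ -3202.0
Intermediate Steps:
Y = -2310
p = 1155/584 (p = -2310/(-1168) = -2310*(-1/1168) = 1155/584 ≈ 1.9777)
d = -47875/584 (d = -80 - 1*1155/584 = -80 - 1155/584 = -47875/584 ≈ -81.978)
d - (-16*13)*(-15) = -47875/584 - (-16*13)*(-15) = -47875/584 - (-208)*(-15) = -47875/584 - 1*3120 = -47875/584 - 3120 = -1869955/584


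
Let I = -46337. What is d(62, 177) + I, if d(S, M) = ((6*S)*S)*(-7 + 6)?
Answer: -69401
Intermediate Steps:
d(S, M) = -6*S² (d(S, M) = (6*S²)*(-1) = -6*S²)
d(62, 177) + I = -6*62² - 46337 = -6*3844 - 46337 = -23064 - 46337 = -69401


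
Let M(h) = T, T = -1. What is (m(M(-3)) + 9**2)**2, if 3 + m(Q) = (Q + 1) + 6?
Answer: 7056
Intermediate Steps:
M(h) = -1
m(Q) = 4 + Q (m(Q) = -3 + ((Q + 1) + 6) = -3 + ((1 + Q) + 6) = -3 + (7 + Q) = 4 + Q)
(m(M(-3)) + 9**2)**2 = ((4 - 1) + 9**2)**2 = (3 + 81)**2 = 84**2 = 7056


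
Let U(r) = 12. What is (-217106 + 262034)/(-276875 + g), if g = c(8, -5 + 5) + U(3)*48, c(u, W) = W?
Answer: -44928/276299 ≈ -0.16261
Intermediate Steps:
g = 576 (g = (-5 + 5) + 12*48 = 0 + 576 = 576)
(-217106 + 262034)/(-276875 + g) = (-217106 + 262034)/(-276875 + 576) = 44928/(-276299) = 44928*(-1/276299) = -44928/276299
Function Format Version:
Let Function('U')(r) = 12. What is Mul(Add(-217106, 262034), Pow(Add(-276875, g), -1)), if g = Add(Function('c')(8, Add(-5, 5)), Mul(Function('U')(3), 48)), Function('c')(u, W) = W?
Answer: Rational(-44928, 276299) ≈ -0.16261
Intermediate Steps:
g = 576 (g = Add(Add(-5, 5), Mul(12, 48)) = Add(0, 576) = 576)
Mul(Add(-217106, 262034), Pow(Add(-276875, g), -1)) = Mul(Add(-217106, 262034), Pow(Add(-276875, 576), -1)) = Mul(44928, Pow(-276299, -1)) = Mul(44928, Rational(-1, 276299)) = Rational(-44928, 276299)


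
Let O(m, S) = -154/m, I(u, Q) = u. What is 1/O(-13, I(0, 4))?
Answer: 13/154 ≈ 0.084416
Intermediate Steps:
1/O(-13, I(0, 4)) = 1/(-154/(-13)) = 1/(-154*(-1/13)) = 1/(154/13) = 13/154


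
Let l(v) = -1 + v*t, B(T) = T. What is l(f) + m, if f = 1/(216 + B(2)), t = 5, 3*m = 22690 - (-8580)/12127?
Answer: 59979356627/7931058 ≈ 7562.6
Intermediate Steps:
m = 275170210/36381 (m = (22690 - (-8580)/12127)/3 = (22690 - 1*(-8580/12127))/3 = (22690 + 8580/12127)/3 = (⅓)*(275170210/12127) = 275170210/36381 ≈ 7563.6)
f = 1/218 (f = 1/(216 + 2) = 1/218 ≈ 0.0045872)
l(v) = -1 + 5*v (l(v) = -1 + v*5 = -1 + 5*v)
l(f) + m = (-1 + 5*(1/218)) + 275170210/36381 = (-1 + 5/218) + 275170210/36381 = -213/218 + 275170210/36381 = 59979356627/7931058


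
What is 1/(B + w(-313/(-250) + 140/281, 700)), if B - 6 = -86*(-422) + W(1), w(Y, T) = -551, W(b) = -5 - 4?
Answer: 1/35738 ≈ 2.7981e-5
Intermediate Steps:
W(b) = -9
B = 36289 (B = 6 + (-86*(-422) - 9) = 6 + (36292 - 9) = 6 + 36283 = 36289)
1/(B + w(-313/(-250) + 140/281, 700)) = 1/(36289 - 551) = 1/35738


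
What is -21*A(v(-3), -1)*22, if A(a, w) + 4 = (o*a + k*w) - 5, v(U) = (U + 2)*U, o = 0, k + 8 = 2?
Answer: 1386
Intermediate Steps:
k = -6 (k = -8 + 2 = -6)
v(U) = U*(2 + U) (v(U) = (2 + U)*U = U*(2 + U))
A(a, w) = -9 - 6*w (A(a, w) = -4 + ((0*a - 6*w) - 5) = -4 + ((0 - 6*w) - 5) = -4 + (-6*w - 5) = -4 + (-5 - 6*w) = -9 - 6*w)
-21*A(v(-3), -1)*22 = -21*(-9 - 6*(-1))*22 = -21*(-9 + 6)*22 = -21*(-3)*22 = 63*22 = 1386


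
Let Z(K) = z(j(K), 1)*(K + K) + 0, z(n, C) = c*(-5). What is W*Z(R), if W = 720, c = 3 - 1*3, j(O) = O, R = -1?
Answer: 0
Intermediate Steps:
c = 0 (c = 3 - 3 = 0)
z(n, C) = 0 (z(n, C) = 0*(-5) = 0)
Z(K) = 0 (Z(K) = 0*(K + K) + 0 = 0*(2*K) + 0 = 0 + 0 = 0)
W*Z(R) = 720*0 = 0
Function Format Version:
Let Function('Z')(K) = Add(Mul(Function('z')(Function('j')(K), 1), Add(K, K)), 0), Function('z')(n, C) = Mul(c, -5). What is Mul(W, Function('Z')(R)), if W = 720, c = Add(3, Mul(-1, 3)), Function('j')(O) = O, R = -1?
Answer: 0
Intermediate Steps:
c = 0 (c = Add(3, -3) = 0)
Function('z')(n, C) = 0 (Function('z')(n, C) = Mul(0, -5) = 0)
Function('Z')(K) = 0 (Function('Z')(K) = Add(Mul(0, Add(K, K)), 0) = Add(Mul(0, Mul(2, K)), 0) = Add(0, 0) = 0)
Mul(W, Function('Z')(R)) = Mul(720, 0) = 0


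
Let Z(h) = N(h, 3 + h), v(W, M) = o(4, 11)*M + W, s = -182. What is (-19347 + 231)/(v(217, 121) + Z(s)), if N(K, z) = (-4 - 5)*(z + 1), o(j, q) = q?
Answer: -1062/175 ≈ -6.0686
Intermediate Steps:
N(K, z) = -9 - 9*z (N(K, z) = -9*(1 + z) = -9 - 9*z)
v(W, M) = W + 11*M (v(W, M) = 11*M + W = W + 11*M)
Z(h) = -36 - 9*h (Z(h) = -9 - 9*(3 + h) = -9 + (-27 - 9*h) = -36 - 9*h)
(-19347 + 231)/(v(217, 121) + Z(s)) = (-19347 + 231)/((217 + 11*121) + (-36 - 9*(-182))) = -19116/((217 + 1331) + (-36 + 1638)) = -19116/(1548 + 1602) = -19116/3150 = -19116*1/3150 = -1062/175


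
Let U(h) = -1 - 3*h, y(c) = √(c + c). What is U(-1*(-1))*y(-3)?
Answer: -4*I*√6 ≈ -9.798*I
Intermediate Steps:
y(c) = √2*√c (y(c) = √(2*c) = √2*√c)
U(-1*(-1))*y(-3) = (-1 - (-3)*(-1))*(√2*√(-3)) = (-1 - 3*1)*(√2*(I*√3)) = (-1 - 3)*(I*√6) = -4*I*√6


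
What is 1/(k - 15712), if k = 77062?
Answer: 1/61350 ≈ 1.6300e-5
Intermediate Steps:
1/(k - 15712) = 1/(77062 - 15712) = 1/61350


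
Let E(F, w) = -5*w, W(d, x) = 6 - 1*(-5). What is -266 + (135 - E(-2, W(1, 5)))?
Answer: -76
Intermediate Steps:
W(d, x) = 11 (W(d, x) = 6 + 5 = 11)
-266 + (135 - E(-2, W(1, 5))) = -266 + (135 - (-5)*11) = -266 + (135 - 1*(-55)) = -266 + (135 + 55) = -266 + 190 = -76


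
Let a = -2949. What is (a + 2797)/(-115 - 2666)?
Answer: 152/2781 ≈ 0.054657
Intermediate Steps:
(a + 2797)/(-115 - 2666) = (-2949 + 2797)/(-115 - 2666) = -152/(-2781) = -152*(-1/2781) = 152/2781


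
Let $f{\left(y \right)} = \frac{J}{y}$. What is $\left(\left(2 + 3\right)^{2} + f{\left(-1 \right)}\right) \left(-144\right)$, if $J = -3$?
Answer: $-4032$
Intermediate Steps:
$f{\left(y \right)} = - \frac{3}{y}$
$\left(\left(2 + 3\right)^{2} + f{\left(-1 \right)}\right) \left(-144\right) = \left(\left(2 + 3\right)^{2} - \frac{3}{-1}\right) \left(-144\right) = \left(5^{2} - -3\right) \left(-144\right) = \left(25 + 3\right) \left(-144\right) = 28 \left(-144\right) = -4032$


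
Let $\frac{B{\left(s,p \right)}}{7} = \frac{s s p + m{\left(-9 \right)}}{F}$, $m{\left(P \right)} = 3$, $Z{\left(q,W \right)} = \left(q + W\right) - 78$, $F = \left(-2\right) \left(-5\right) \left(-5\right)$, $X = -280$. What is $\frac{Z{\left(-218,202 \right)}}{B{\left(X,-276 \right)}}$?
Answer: $- \frac{4700}{151468779} \approx -3.103 \cdot 10^{-5}$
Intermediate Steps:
$F = -50$ ($F = 10 \left(-5\right) = -50$)
$Z{\left(q,W \right)} = -78 + W + q$ ($Z{\left(q,W \right)} = \left(W + q\right) - 78 = -78 + W + q$)
$B{\left(s,p \right)} = - \frac{21}{50} - \frac{7 p s^{2}}{50}$ ($B{\left(s,p \right)} = 7 \frac{s s p + 3}{-50} = 7 \left(s^{2} p + 3\right) \left(- \frac{1}{50}\right) = 7 \left(p s^{2} + 3\right) \left(- \frac{1}{50}\right) = 7 \left(3 + p s^{2}\right) \left(- \frac{1}{50}\right) = 7 \left(- \frac{3}{50} - \frac{p s^{2}}{50}\right) = - \frac{21}{50} - \frac{7 p s^{2}}{50}$)
$\frac{Z{\left(-218,202 \right)}}{B{\left(X,-276 \right)}} = \frac{-78 + 202 - 218}{- \frac{21}{50} - - \frac{966 \left(-280\right)^{2}}{25}} = - \frac{94}{- \frac{21}{50} - \left(- \frac{966}{25}\right) 78400} = - \frac{94}{- \frac{21}{50} + 3029376} = - \frac{94}{\frac{151468779}{50}} = \left(-94\right) \frac{50}{151468779} = - \frac{4700}{151468779}$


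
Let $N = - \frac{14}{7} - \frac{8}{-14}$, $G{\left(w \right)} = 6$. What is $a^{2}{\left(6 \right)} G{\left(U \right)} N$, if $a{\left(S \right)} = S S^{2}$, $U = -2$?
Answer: $- \frac{2799360}{7} \approx -3.9991 \cdot 10^{5}$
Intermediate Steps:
$N = - \frac{10}{7}$ ($N = \left(-14\right) \frac{1}{7} - - \frac{4}{7} = -2 + \frac{4}{7} = - \frac{10}{7} \approx -1.4286$)
$a{\left(S \right)} = S^{3}$
$a^{2}{\left(6 \right)} G{\left(U \right)} N = \left(6^{3}\right)^{2} \cdot 6 \left(- \frac{10}{7}\right) = 216^{2} \cdot 6 \left(- \frac{10}{7}\right) = 46656 \cdot 6 \left(- \frac{10}{7}\right) = 279936 \left(- \frac{10}{7}\right) = - \frac{2799360}{7}$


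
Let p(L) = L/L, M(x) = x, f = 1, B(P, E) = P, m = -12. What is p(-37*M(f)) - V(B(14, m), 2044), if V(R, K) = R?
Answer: -13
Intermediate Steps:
p(L) = 1
p(-37*M(f)) - V(B(14, m), 2044) = 1 - 1*14 = 1 - 14 = -13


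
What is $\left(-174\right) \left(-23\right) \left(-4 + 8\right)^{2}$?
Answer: $64032$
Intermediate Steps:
$\left(-174\right) \left(-23\right) \left(-4 + 8\right)^{2} = 4002 \cdot 4^{2} = 4002 \cdot 16 = 64032$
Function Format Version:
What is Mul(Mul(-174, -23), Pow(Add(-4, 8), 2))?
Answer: 64032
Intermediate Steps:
Mul(Mul(-174, -23), Pow(Add(-4, 8), 2)) = Mul(4002, Pow(4, 2)) = Mul(4002, 16) = 64032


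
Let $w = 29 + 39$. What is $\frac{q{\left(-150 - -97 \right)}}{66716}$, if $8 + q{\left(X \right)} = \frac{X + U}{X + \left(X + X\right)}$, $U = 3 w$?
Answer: $- \frac{1423}{10607844} \approx -0.00013415$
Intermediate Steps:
$w = 68$
$U = 204$ ($U = 3 \cdot 68 = 204$)
$q{\left(X \right)} = -8 + \frac{204 + X}{3 X}$ ($q{\left(X \right)} = -8 + \frac{X + 204}{X + \left(X + X\right)} = -8 + \frac{204 + X}{X + 2 X} = -8 + \frac{204 + X}{3 X}$)
$\frac{q{\left(-150 - -97 \right)}}{66716} = \frac{- \frac{23}{3} + \frac{68}{-150 - -97}}{66716} = \left(- \frac{23}{3} + \frac{68}{-150 + 97}\right) \frac{1}{66716} = \left(- \frac{23}{3} + \frac{68}{-53}\right) \frac{1}{66716} = \left(- \frac{23}{3} + 68 \left(- \frac{1}{53}\right)\right) \frac{1}{66716} = \left(- \frac{23}{3} - \frac{68}{53}\right) \frac{1}{66716} = \left(- \frac{1423}{159}\right) \frac{1}{66716} = - \frac{1423}{10607844}$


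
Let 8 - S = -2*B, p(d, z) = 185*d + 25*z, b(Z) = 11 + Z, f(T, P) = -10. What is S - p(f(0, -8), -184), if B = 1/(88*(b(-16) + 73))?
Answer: 19322337/2992 ≈ 6458.0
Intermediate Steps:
p(d, z) = 25*z + 185*d
B = 1/5984 (B = 1/(88*((11 - 16) + 73)) = 1/(88*(-5 + 73)) = (1/88)/68 = (1/88)*(1/68) = 1/5984 ≈ 0.00016711)
S = 23937/2992 (S = 8 - (-2)/5984 = 8 - 1*(-1/2992) = 8 + 1/2992 = 23937/2992 ≈ 8.0003)
S - p(f(0, -8), -184) = 23937/2992 - (25*(-184) + 185*(-10)) = 23937/2992 - (-4600 - 1850) = 23937/2992 - 1*(-6450) = 23937/2992 + 6450 = 19322337/2992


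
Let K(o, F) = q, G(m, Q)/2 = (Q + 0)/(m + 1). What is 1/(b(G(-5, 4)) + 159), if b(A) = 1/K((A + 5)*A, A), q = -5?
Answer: 5/794 ≈ 0.0062972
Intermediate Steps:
G(m, Q) = 2*Q/(1 + m) (G(m, Q) = 2*((Q + 0)/(m + 1)) = 2*(Q/(1 + m)) = 2*Q/(1 + m))
K(o, F) = -5
b(A) = -⅕ (b(A) = 1/(-5) = -⅕)
1/(b(G(-5, 4)) + 159) = 1/(-⅕ + 159) = 1/(794/5) = 5/794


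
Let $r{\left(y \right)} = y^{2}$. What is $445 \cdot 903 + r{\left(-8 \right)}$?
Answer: $401899$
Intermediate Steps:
$445 \cdot 903 + r{\left(-8 \right)} = 445 \cdot 903 + \left(-8\right)^{2} = 401835 + 64 = 401899$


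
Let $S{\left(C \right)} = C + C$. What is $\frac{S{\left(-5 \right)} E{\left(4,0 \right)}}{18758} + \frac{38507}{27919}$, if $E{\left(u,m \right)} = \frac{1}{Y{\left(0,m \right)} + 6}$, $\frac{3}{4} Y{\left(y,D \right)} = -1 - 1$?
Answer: $\frac{722230549}{523704602} \approx 1.3791$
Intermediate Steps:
$Y{\left(y,D \right)} = - \frac{8}{3}$ ($Y{\left(y,D \right)} = \frac{4 \left(-1 - 1\right)}{3} = \frac{4}{3} \left(-2\right) = - \frac{8}{3}$)
$E{\left(u,m \right)} = \frac{3}{10}$ ($E{\left(u,m \right)} = \frac{1}{- \frac{8}{3} + 6} = \frac{1}{\frac{10}{3}} = \frac{3}{10}$)
$S{\left(C \right)} = 2 C$
$\frac{S{\left(-5 \right)} E{\left(4,0 \right)}}{18758} + \frac{38507}{27919} = \frac{2 \left(-5\right) \frac{3}{10}}{18758} + \frac{38507}{27919} = \left(-10\right) \frac{3}{10} \cdot \frac{1}{18758} + 38507 \cdot \frac{1}{27919} = \left(-3\right) \frac{1}{18758} + \frac{38507}{27919} = - \frac{3}{18758} + \frac{38507}{27919} = \frac{722230549}{523704602}$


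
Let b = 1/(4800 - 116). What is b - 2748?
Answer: -12871631/4684 ≈ -2748.0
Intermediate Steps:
b = 1/4684 ≈ 0.00021349
b - 2748 = 1/4684 - 2748 = -12871631/4684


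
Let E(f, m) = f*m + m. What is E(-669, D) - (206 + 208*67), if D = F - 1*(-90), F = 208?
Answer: -213206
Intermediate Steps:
D = 298 (D = 208 - 1*(-90) = 208 + 90 = 298)
E(f, m) = m + f*m
E(-669, D) - (206 + 208*67) = 298*(1 - 669) - (206 + 208*67) = 298*(-668) - (206 + 13936) = -199064 - 1*14142 = -199064 - 14142 = -213206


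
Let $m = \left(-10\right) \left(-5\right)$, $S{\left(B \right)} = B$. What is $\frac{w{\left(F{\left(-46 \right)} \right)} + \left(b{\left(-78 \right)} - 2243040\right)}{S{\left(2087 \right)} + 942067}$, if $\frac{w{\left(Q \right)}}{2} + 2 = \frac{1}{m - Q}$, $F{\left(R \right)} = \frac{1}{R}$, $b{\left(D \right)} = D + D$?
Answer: $- \frac{2580801554}{1086249177} \approx -2.3759$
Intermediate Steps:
$b{\left(D \right)} = 2 D$
$m = 50$
$w{\left(Q \right)} = -4 + \frac{2}{50 - Q}$
$\frac{w{\left(F{\left(-46 \right)} \right)} + \left(b{\left(-78 \right)} - 2243040\right)}{S{\left(2087 \right)} + 942067} = \frac{\frac{2 \left(99 - \frac{2}{-46}\right)}{-50 + \frac{1}{-46}} + \left(2 \left(-78\right) - 2243040\right)}{2087 + 942067} = \frac{\frac{2 \left(99 - - \frac{1}{23}\right)}{-50 - \frac{1}{46}} - 2243196}{944154} = \left(\frac{2 \left(99 + \frac{1}{23}\right)}{- \frac{2301}{46}} - 2243196\right) \frac{1}{944154} = \left(2 \left(- \frac{46}{2301}\right) \frac{2278}{23} - 2243196\right) \frac{1}{944154} = \left(- \frac{9112}{2301} - 2243196\right) \frac{1}{944154} = \left(- \frac{5161603108}{2301}\right) \frac{1}{944154} = - \frac{2580801554}{1086249177}$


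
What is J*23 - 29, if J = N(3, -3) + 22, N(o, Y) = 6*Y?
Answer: 63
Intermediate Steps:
J = 4 (J = 6*(-3) + 22 = -18 + 22 = 4)
J*23 - 29 = 4*23 - 29 = 92 - 29 = 63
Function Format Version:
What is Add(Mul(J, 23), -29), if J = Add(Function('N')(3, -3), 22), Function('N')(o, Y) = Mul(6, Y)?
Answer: 63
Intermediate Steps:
J = 4 (J = Add(Mul(6, -3), 22) = Add(-18, 22) = 4)
Add(Mul(J, 23), -29) = Add(Mul(4, 23), -29) = Add(92, -29) = 63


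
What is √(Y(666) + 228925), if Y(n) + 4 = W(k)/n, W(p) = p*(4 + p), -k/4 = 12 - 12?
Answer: √228921 ≈ 478.46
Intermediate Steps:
k = 0 (k = -4*(12 - 12) = -4*0 = 0)
Y(n) = -4 (Y(n) = -4 + (0*(4 + 0))/n = -4 + (0*4)/n = -4 + 0/n = -4 + 0 = -4)
√(Y(666) + 228925) = √(-4 + 228925) = √228921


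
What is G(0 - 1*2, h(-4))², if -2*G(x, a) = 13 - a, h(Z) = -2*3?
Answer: 361/4 ≈ 90.250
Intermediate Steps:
h(Z) = -6
G(x, a) = -13/2 + a/2 (G(x, a) = -(13 - a)/2 = -13/2 + a/2)
G(0 - 1*2, h(-4))² = (-13/2 + (½)*(-6))² = (-13/2 - 3)² = (-19/2)² = 361/4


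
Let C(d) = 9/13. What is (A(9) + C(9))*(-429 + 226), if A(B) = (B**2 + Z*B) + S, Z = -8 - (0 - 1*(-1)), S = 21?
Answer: -57246/13 ≈ -4403.5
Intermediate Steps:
Z = -9 (Z = -8 - (0 + 1) = -8 - 1*1 = -8 - 1 = -9)
C(d) = 9/13 (C(d) = 9*(1/13) = 9/13)
A(B) = 21 + B**2 - 9*B (A(B) = (B**2 - 9*B) + 21 = 21 + B**2 - 9*B)
(A(9) + C(9))*(-429 + 226) = ((21 + 9**2 - 9*9) + 9/13)*(-429 + 226) = ((21 + 81 - 81) + 9/13)*(-203) = (21 + 9/13)*(-203) = (282/13)*(-203) = -57246/13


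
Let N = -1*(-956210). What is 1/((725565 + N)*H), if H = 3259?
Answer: 1/5480904725 ≈ 1.8245e-10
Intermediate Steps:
N = 956210
1/((725565 + N)*H) = 1/((725565 + 956210)*3259) = (1/3259)/1681775 = (1/1681775)*(1/3259) = 1/5480904725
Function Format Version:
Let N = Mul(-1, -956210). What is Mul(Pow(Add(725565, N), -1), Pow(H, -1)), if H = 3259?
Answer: Rational(1, 5480904725) ≈ 1.8245e-10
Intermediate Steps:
N = 956210
Mul(Pow(Add(725565, N), -1), Pow(H, -1)) = Mul(Pow(Add(725565, 956210), -1), Pow(3259, -1)) = Mul(Pow(1681775, -1), Rational(1, 3259)) = Mul(Rational(1, 1681775), Rational(1, 3259)) = Rational(1, 5480904725)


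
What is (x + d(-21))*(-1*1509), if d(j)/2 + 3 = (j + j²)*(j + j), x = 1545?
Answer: 50915169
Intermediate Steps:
d(j) = -6 + 4*j*(j + j²) (d(j) = -6 + 2*((j + j²)*(j + j)) = -6 + 2*((j + j²)*(2*j)) = -6 + 2*(2*j*(j + j²)) = -6 + 4*j*(j + j²))
(x + d(-21))*(-1*1509) = (1545 + (-6 + 4*(-21)² + 4*(-21)³))*(-1*1509) = (1545 + (-6 + 4*441 + 4*(-9261)))*(-1509) = (1545 + (-6 + 1764 - 37044))*(-1509) = (1545 - 35286)*(-1509) = -33741*(-1509) = 50915169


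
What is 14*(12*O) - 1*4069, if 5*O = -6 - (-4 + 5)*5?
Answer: -22193/5 ≈ -4438.6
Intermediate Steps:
O = -11/5 (O = (-6 - (-4 + 5)*5)/5 = (-6 - 5)/5 = (⅕)*(-11) = -11/5 ≈ -2.2000)
14*(12*O) - 1*4069 = 14*(12*(-11/5)) - 1*4069 = 14*(-132/5) - 4069 = -1848/5 - 4069 = -22193/5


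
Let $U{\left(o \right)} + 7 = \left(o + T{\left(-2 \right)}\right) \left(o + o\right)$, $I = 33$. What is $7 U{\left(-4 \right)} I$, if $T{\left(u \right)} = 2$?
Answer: $2079$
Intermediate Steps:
$U{\left(o \right)} = -7 + 2 o \left(2 + o\right)$ ($U{\left(o \right)} = -7 + \left(o + 2\right) \left(o + o\right) = -7 + \left(2 + o\right) 2 o = -7 + 2 o \left(2 + o\right)$)
$7 U{\left(-4 \right)} I = 7 \left(-7 + 2 \left(-4\right)^{2} + 4 \left(-4\right)\right) 33 = 7 \left(-7 + 2 \cdot 16 - 16\right) 33 = 7 \left(-7 + 32 - 16\right) 33 = 7 \cdot 9 \cdot 33 = 63 \cdot 33 = 2079$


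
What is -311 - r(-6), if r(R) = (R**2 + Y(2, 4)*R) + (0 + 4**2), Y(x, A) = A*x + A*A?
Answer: -219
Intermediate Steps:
Y(x, A) = A**2 + A*x (Y(x, A) = A*x + A**2 = A**2 + A*x)
r(R) = 16 + R**2 + 24*R (r(R) = (R**2 + (4*(4 + 2))*R) + (0 + 4**2) = (R**2 + (4*6)*R) + (0 + 16) = (R**2 + 24*R) + 16 = 16 + R**2 + 24*R)
-311 - r(-6) = -311 - (16 + (-6)**2 + 24*(-6)) = -311 - (16 + 36 - 144) = -311 - 1*(-92) = -311 + 92 = -219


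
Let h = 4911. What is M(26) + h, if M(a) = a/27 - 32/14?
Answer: 927929/189 ≈ 4909.7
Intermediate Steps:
M(a) = -16/7 + a/27 (M(a) = a*(1/27) - 32*1/14 = a/27 - 16/7 = -16/7 + a/27)
M(26) + h = (-16/7 + (1/27)*26) + 4911 = (-16/7 + 26/27) + 4911 = -250/189 + 4911 = 927929/189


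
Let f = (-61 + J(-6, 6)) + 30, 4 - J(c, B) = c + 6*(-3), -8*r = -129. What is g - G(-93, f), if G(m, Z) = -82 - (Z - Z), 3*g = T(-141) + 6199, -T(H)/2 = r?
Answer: 25651/12 ≈ 2137.6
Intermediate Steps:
r = 129/8 (r = -⅛*(-129) = 129/8 ≈ 16.125)
T(H) = -129/4 (T(H) = -2*129/8 = -129/4)
g = 24667/12 (g = (-129/4 + 6199)/3 = (⅓)*(24667/4) = 24667/12 ≈ 2055.6)
J(c, B) = 22 - c (J(c, B) = 4 - (c + 6*(-3)) = 4 - (c - 18) = 4 - (-18 + c) = 4 + (18 - c) = 22 - c)
f = -3 (f = (-61 + (22 - 1*(-6))) + 30 = (-61 + (22 + 6)) + 30 = (-61 + 28) + 30 = -33 + 30 = -3)
G(m, Z) = -82 (G(m, Z) = -82 - 1*0 = -82 + 0 = -82)
g - G(-93, f) = 24667/12 - 1*(-82) = 24667/12 + 82 = 25651/12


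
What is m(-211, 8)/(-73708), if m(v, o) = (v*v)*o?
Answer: -89042/18427 ≈ -4.8321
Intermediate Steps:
m(v, o) = o*v² (m(v, o) = v²*o = o*v²)
m(-211, 8)/(-73708) = (8*(-211)²)/(-73708) = (8*44521)*(-1/73708) = 356168*(-1/73708) = -89042/18427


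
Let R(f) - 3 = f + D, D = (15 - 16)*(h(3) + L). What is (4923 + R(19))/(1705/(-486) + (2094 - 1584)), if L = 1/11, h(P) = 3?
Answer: 26419446/2707705 ≈ 9.7571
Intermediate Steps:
L = 1/11 ≈ 0.090909
D = -34/11 (D = (15 - 16)*(3 + 1/11) = -1*34/11 = -34/11 ≈ -3.0909)
R(f) = -1/11 + f (R(f) = 3 + (f - 34/11) = 3 + (-34/11 + f) = -1/11 + f)
(4923 + R(19))/(1705/(-486) + (2094 - 1584)) = (4923 + (-1/11 + 19))/(1705/(-486) + (2094 - 1584)) = (4923 + 208/11)/(1705*(-1/486) + 510) = 54361/(11*(-1705/486 + 510)) = 54361/(11*(246155/486)) = (54361/11)*(486/246155) = 26419446/2707705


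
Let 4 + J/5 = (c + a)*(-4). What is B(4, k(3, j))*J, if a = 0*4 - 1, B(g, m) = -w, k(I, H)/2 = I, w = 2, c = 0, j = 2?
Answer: 0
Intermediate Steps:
k(I, H) = 2*I
B(g, m) = -2 (B(g, m) = -1*2 = -2)
a = -1 (a = 0 - 1 = -1)
J = 0 (J = -20 + 5*((0 - 1)*(-4)) = -20 + 5*(-1*(-4)) = -20 + 5*4 = -20 + 20 = 0)
B(4, k(3, j))*J = -2*0 = 0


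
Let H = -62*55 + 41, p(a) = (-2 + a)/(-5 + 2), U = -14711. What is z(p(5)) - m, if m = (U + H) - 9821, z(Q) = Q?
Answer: 27900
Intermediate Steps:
p(a) = ⅔ - a/3 (p(a) = (-2 + a)/(-3) = (-2 + a)*(-⅓) = ⅔ - a/3)
H = -3369 (H = -3410 + 41 = -3369)
m = -27901 (m = (-14711 - 3369) - 9821 = -18080 - 9821 = -27901)
z(p(5)) - m = (⅔ - ⅓*5) - 1*(-27901) = (⅔ - 5/3) + 27901 = -1 + 27901 = 27900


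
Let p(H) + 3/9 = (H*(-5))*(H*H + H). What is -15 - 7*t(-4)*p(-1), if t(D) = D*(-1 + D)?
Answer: 95/3 ≈ 31.667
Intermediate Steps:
p(H) = -⅓ - 5*H*(H + H²) (p(H) = -⅓ + (H*(-5))*(H*H + H) = -⅓ + (-5*H)*(H² + H) = -⅓ + (-5*H)*(H + H²) = -⅓ - 5*H*(H + H²))
-15 - 7*t(-4)*p(-1) = -15 - 7*(-4*(-1 - 4))*(-⅓ - 5*(-1)² - 5*(-1)³) = -15 - 7*(-4*(-5))*(-⅓ - 5*1 - 5*(-1)) = -15 - 140*(-⅓ - 5 + 5) = -15 - 140*(-1)/3 = -15 - 7*(-20/3) = -15 + 140/3 = 95/3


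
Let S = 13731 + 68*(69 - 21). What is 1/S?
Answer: 1/16995 ≈ 5.8841e-5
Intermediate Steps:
S = 16995 (S = 13731 + 68*48 = 13731 + 3264 = 16995)
1/S = 1/16995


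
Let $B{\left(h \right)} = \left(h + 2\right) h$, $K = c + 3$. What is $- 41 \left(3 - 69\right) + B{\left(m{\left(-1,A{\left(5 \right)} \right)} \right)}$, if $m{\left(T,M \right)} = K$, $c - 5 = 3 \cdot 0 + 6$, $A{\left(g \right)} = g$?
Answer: $2930$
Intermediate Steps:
$c = 11$ ($c = 5 + \left(3 \cdot 0 + 6\right) = 5 + \left(0 + 6\right) = 5 + 6 = 11$)
$K = 14$ ($K = 11 + 3 = 14$)
$m{\left(T,M \right)} = 14$
$B{\left(h \right)} = h \left(2 + h\right)$ ($B{\left(h \right)} = \left(2 + h\right) h = h \left(2 + h\right)$)
$- 41 \left(3 - 69\right) + B{\left(m{\left(-1,A{\left(5 \right)} \right)} \right)} = - 41 \left(3 - 69\right) + 14 \left(2 + 14\right) = \left(-41\right) \left(-66\right) + 14 \cdot 16 = 2706 + 224 = 2930$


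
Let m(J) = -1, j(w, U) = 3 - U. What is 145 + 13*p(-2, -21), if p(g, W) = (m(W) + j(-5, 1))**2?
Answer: 158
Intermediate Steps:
p(g, W) = 1 (p(g, W) = (-1 + (3 - 1*1))**2 = (-1 + (3 - 1))**2 = (-1 + 2)**2 = 1**2 = 1)
145 + 13*p(-2, -21) = 145 + 13*1 = 145 + 13 = 158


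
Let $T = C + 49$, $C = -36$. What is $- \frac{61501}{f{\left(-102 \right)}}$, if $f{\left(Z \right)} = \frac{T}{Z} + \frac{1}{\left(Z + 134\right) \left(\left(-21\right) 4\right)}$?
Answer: $\frac{85162112}{177} \approx 4.8114 \cdot 10^{5}$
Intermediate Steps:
$T = 13$ ($T = -36 + 49 = 13$)
$f{\left(Z \right)} = \frac{13}{Z} - \frac{1}{84 \left(134 + Z\right)}$ ($f{\left(Z \right)} = \frac{13}{Z} + \frac{1}{\left(Z + 134\right) \left(\left(-21\right) 4\right)} = \frac{13}{Z} + \frac{1}{\left(134 + Z\right) \left(-84\right)} = \frac{13}{Z} + \frac{1}{134 + Z} \left(- \frac{1}{84}\right) = \frac{13}{Z} - \frac{1}{84 \left(134 + Z\right)}$)
$- \frac{61501}{f{\left(-102 \right)}} = - \frac{61501}{\frac{1}{84} \frac{1}{-102} \frac{1}{134 - 102} \left(146328 + 1091 \left(-102\right)\right)} = - \frac{61501}{\frac{1}{84} \left(- \frac{1}{102}\right) \frac{1}{32} \left(146328 - 111282\right)} = - \frac{61501}{\frac{1}{84} \left(- \frac{1}{102}\right) \frac{1}{32} \cdot 35046} = - \frac{61501}{- \frac{1947}{15232}} = \left(-61501\right) \left(- \frac{15232}{1947}\right) = \frac{85162112}{177}$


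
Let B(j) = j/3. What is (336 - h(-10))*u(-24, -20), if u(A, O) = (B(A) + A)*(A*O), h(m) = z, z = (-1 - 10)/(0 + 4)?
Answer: -5203200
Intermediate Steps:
z = -11/4 ≈ -2.7500
B(j) = j/3 (B(j) = j*(⅓) = j/3)
h(m) = -11/4
u(A, O) = 4*O*A²/3 (u(A, O) = (A/3 + A)*(A*O) = (4*A/3)*(A*O) = 4*O*A²/3)
(336 - h(-10))*u(-24, -20) = (336 - 1*(-11/4))*((4/3)*(-20)*(-24)²) = (336 + 11/4)*((4/3)*(-20)*576) = (1355/4)*(-15360) = -5203200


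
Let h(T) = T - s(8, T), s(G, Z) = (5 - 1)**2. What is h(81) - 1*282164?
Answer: -282099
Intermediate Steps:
s(G, Z) = 16 (s(G, Z) = 4**2 = 16)
h(T) = -16 + T (h(T) = T - 1*16 = T - 16 = -16 + T)
h(81) - 1*282164 = (-16 + 81) - 1*282164 = 65 - 282164 = -282099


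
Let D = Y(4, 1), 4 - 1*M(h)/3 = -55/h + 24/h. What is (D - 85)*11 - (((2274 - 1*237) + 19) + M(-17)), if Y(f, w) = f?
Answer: -50210/17 ≈ -2953.5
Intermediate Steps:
M(h) = 12 + 93/h (M(h) = 12 - 3*(-55/h + 24/h) = 12 - (-93)/h = 12 + 93/h)
D = 4
(D - 85)*11 - (((2274 - 1*237) + 19) + M(-17)) = (4 - 85)*11 - (((2274 - 1*237) + 19) + (12 + 93/(-17))) = -81*11 - (((2274 - 237) + 19) + (12 + 93*(-1/17))) = -891 - ((2037 + 19) + (12 - 93/17)) = -891 - (2056 + 111/17) = -891 - 1*35063/17 = -891 - 35063/17 = -50210/17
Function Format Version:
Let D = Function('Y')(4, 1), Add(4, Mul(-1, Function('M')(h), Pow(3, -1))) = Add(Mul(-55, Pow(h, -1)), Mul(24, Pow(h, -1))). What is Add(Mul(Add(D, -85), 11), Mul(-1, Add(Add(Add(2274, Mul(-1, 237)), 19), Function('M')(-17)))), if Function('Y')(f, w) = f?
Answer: Rational(-50210, 17) ≈ -2953.5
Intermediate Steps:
Function('M')(h) = Add(12, Mul(93, Pow(h, -1))) (Function('M')(h) = Add(12, Mul(-3, Add(Mul(-55, Pow(h, -1)), Mul(24, Pow(h, -1))))) = Add(12, Mul(-3, Mul(-31, Pow(h, -1)))) = Add(12, Mul(93, Pow(h, -1))))
D = 4
Add(Mul(Add(D, -85), 11), Mul(-1, Add(Add(Add(2274, Mul(-1, 237)), 19), Function('M')(-17)))) = Add(Mul(Add(4, -85), 11), Mul(-1, Add(Add(Add(2274, Mul(-1, 237)), 19), Add(12, Mul(93, Pow(-17, -1)))))) = Add(Mul(-81, 11), Mul(-1, Add(Add(Add(2274, -237), 19), Add(12, Mul(93, Rational(-1, 17)))))) = Add(-891, Mul(-1, Add(Add(2037, 19), Add(12, Rational(-93, 17))))) = Add(-891, Mul(-1, Add(2056, Rational(111, 17)))) = Add(-891, Mul(-1, Rational(35063, 17))) = Add(-891, Rational(-35063, 17)) = Rational(-50210, 17)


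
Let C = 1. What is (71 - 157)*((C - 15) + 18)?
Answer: -344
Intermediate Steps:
(71 - 157)*((C - 15) + 18) = (71 - 157)*((1 - 15) + 18) = -86*(-14 + 18) = -86*4 = -344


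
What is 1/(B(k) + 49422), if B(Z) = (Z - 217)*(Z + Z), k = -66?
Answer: 1/86778 ≈ 1.1524e-5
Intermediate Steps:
B(Z) = 2*Z*(-217 + Z) (B(Z) = (-217 + Z)*(2*Z) = 2*Z*(-217 + Z))
1/(B(k) + 49422) = 1/(2*(-66)*(-217 - 66) + 49422) = 1/(2*(-66)*(-283) + 49422) = 1/(37356 + 49422) = 1/86778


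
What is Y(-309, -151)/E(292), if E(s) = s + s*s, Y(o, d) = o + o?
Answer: -309/42778 ≈ -0.0072233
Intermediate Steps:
Y(o, d) = 2*o
E(s) = s + s²
Y(-309, -151)/E(292) = (2*(-309))/((292*(1 + 292))) = -618/(292*293) = -618/85556 = -618*1/85556 = -309/42778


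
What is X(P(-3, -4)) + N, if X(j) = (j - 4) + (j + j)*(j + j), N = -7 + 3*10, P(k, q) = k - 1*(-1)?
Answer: 33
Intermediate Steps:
P(k, q) = 1 + k (P(k, q) = k + 1 = 1 + k)
N = 23 (N = -7 + 30 = 23)
X(j) = -4 + j + 4*j² (X(j) = (-4 + j) + (2*j)*(2*j) = (-4 + j) + 4*j² = -4 + j + 4*j²)
X(P(-3, -4)) + N = (-4 + (1 - 3) + 4*(1 - 3)²) + 23 = (-4 - 2 + 4*(-2)²) + 23 = (-4 - 2 + 4*4) + 23 = (-4 - 2 + 16) + 23 = 10 + 23 = 33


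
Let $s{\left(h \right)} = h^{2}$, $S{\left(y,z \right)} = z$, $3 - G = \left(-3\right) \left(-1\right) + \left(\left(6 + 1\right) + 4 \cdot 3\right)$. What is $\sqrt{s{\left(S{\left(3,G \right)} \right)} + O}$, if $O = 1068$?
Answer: $\sqrt{1429} \approx 37.802$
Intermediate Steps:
$G = -19$ ($G = 3 - \left(\left(-3\right) \left(-1\right) + \left(\left(6 + 1\right) + 4 \cdot 3\right)\right) = 3 - \left(3 + \left(7 + 12\right)\right) = 3 - \left(3 + 19\right) = 3 - 22 = -19$)
$\sqrt{s{\left(S{\left(3,G \right)} \right)} + O} = \sqrt{\left(-19\right)^{2} + 1068} = \sqrt{361 + 1068} = \sqrt{1429}$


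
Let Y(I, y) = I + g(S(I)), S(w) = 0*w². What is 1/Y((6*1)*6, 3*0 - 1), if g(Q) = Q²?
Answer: 1/36 ≈ 0.027778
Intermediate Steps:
S(w) = 0
Y(I, y) = I (Y(I, y) = I + 0² = I + 0 = I)
1/Y((6*1)*6, 3*0 - 1) = 1/((6*1)*6) = 1/(6*6) = 1/36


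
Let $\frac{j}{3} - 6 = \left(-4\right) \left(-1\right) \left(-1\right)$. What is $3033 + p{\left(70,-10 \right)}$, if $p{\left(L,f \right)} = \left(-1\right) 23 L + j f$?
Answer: $1363$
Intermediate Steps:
$j = 6$ ($j = 18 + 3 \left(-4\right) \left(-1\right) \left(-1\right) = 18 + 3 \cdot 4 \left(-1\right) = 18 + 3 \left(-4\right) = 18 - 12 = 6$)
$p{\left(L,f \right)} = - 23 L + 6 f$ ($p{\left(L,f \right)} = \left(-1\right) 23 L + 6 f = - 23 L + 6 f$)
$3033 + p{\left(70,-10 \right)} = 3033 + \left(\left(-23\right) 70 + 6 \left(-10\right)\right) = 3033 - 1670 = 1363$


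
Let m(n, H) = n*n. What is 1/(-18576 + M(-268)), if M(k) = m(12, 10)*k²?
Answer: 1/10324080 ≈ 9.6861e-8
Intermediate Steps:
m(n, H) = n²
M(k) = 144*k² (M(k) = 12²*k² = 144*k²)
1/(-18576 + M(-268)) = 1/(-18576 + 144*(-268)²) = 1/(-18576 + 144*71824) = 1/(-18576 + 10342656) = 1/10324080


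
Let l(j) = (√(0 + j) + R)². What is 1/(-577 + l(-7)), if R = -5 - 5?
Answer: I/(4*(-121*I + 5*√7)) ≈ -0.0020417 + 0.00022322*I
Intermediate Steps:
R = -10
l(j) = (-10 + √j)² (l(j) = (√(0 + j) - 10)² = (√j - 10)² = (-10 + √j)²)
1/(-577 + l(-7)) = 1/(-577 + (-10 + √(-7))²) = 1/(-577 + (-10 + I*√7)²)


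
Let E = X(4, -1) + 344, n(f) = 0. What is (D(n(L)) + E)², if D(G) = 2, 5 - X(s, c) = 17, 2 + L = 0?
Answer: 111556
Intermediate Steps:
L = -2 (L = -2 + 0 = -2)
X(s, c) = -12 (X(s, c) = 5 - 1*17 = 5 - 17 = -12)
E = 332 (E = -12 + 344 = 332)
(D(n(L)) + E)² = (2 + 332)² = 334² = 111556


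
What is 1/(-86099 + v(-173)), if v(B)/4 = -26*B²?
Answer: -1/3198715 ≈ -3.1263e-7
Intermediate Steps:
v(B) = -104*B² (v(B) = 4*(-26*B²) = -104*B²)
1/(-86099 + v(-173)) = 1/(-86099 - 104*(-173)²) = 1/(-86099 - 104*29929) = 1/(-86099 - 3112616) = 1/(-3198715) = -1/3198715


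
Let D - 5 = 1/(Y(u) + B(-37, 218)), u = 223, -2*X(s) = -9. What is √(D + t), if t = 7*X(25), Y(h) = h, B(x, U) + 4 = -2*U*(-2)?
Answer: √173785390/2182 ≈ 6.0416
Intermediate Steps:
X(s) = 9/2 (X(s) = -½*(-9) = 9/2)
B(x, U) = -4 + 4*U (B(x, U) = -4 - 2*U*(-2) = -4 + 4*U)
t = 63/2 (t = 7*(9/2) = 63/2 ≈ 31.500)
D = 5456/1091 (D = 5 + 1/(223 + (-4 + 4*218)) = 5 + 1/(223 + (-4 + 872)) = 5 + 1/(223 + 868) = 5 + 1/1091 = 5456/1091 ≈ 5.0009)
√(D + t) = √(5456/1091 + 63/2) = √(79645/2182) = √173785390/2182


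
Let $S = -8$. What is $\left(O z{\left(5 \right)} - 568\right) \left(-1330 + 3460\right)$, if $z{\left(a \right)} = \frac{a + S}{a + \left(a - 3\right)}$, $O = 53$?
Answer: $- \frac{8807550}{7} \approx -1.2582 \cdot 10^{6}$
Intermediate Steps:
$z{\left(a \right)} = \frac{-8 + a}{-3 + 2 a}$ ($z{\left(a \right)} = \frac{a - 8}{a + \left(a - 3\right)} = \frac{-8 + a}{a + \left(-3 + a\right)} = \frac{-8 + a}{-3 + 2 a}$)
$\left(O z{\left(5 \right)} - 568\right) \left(-1330 + 3460\right) = \left(53 \frac{-8 + 5}{-3 + 2 \cdot 5} - 568\right) \left(-1330 + 3460\right) = \left(53 \frac{1}{-3 + 10} \left(-3\right) - 568\right) 2130 = \left(53 \cdot \frac{1}{7} \left(-3\right) - 568\right) 2130 = \left(53 \left(- \frac{3}{7}\right) - 568\right) 2130 = \left(- \frac{159}{7} - 568\right) 2130 = \left(- \frac{4135}{7}\right) 2130 = - \frac{8807550}{7}$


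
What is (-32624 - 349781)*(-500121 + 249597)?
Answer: 95801630220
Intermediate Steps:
(-32624 - 349781)*(-500121 + 249597) = -382405*(-250524) = 95801630220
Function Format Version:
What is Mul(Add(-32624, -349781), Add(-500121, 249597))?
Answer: 95801630220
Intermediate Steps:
Mul(Add(-32624, -349781), Add(-500121, 249597)) = Mul(-382405, -250524) = 95801630220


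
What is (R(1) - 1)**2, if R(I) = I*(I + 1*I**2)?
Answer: 1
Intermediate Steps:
R(I) = I*(I + I**2)
(R(1) - 1)**2 = (1**2*(1 + 1) - 1)**2 = (1*2 - 1)**2 = (2 - 1)**2 = 1**2 = 1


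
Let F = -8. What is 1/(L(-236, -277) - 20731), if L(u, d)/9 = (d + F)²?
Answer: 1/710294 ≈ 1.4079e-6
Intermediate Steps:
L(u, d) = 9*(-8 + d)² (L(u, d) = 9*(d - 8)² = 9*(-8 + d)²)
1/(L(-236, -277) - 20731) = 1/(9*(-8 - 277)² - 20731) = 1/(9*(-285)² - 20731) = 1/(9*81225 - 20731) = 1/(731025 - 20731) = 1/710294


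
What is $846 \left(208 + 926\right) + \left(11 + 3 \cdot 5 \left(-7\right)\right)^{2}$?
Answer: $968200$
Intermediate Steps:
$846 \left(208 + 926\right) + \left(11 + 3 \cdot 5 \left(-7\right)\right)^{2} = 846 \cdot 1134 + \left(11 + 15 \left(-7\right)\right)^{2} = 959364 + \left(11 - 105\right)^{2} = 959364 + \left(-94\right)^{2} = 959364 + 8836 = 968200$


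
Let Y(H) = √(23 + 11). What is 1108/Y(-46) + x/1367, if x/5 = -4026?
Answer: -20130/1367 + 554*√34/17 ≈ 175.29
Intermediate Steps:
x = -20130 (x = 5*(-4026) = -20130)
Y(H) = √34
1108/Y(-46) + x/1367 = 1108/(√34) - 20130/1367 = 1108*(√34/34) - 20130*1/1367 = 554*√34/17 - 20130/1367 = -20130/1367 + 554*√34/17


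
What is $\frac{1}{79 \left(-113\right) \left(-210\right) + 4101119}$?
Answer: $\frac{1}{5975789} \approx 1.6734 \cdot 10^{-7}$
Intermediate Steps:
$\frac{1}{79 \left(-113\right) \left(-210\right) + 4101119} = \frac{1}{\left(-8927\right) \left(-210\right) + 4101119} = \frac{1}{1874670 + 4101119} = \frac{1}{5975789}$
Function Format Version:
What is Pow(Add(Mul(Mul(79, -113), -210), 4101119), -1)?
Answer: Rational(1, 5975789) ≈ 1.6734e-7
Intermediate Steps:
Pow(Add(Mul(Mul(79, -113), -210), 4101119), -1) = Pow(Add(Mul(-8927, -210), 4101119), -1) = Pow(Add(1874670, 4101119), -1) = Pow(5975789, -1) = Rational(1, 5975789)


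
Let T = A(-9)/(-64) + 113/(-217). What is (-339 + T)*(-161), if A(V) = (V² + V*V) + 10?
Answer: 27327381/496 ≈ 55096.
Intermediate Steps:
A(V) = 10 + 2*V² (A(V) = (V² + V²) + 10 = 2*V² + 10 = 10 + 2*V²)
T = -11139/3472 (T = (10 + 2*(-9)²)/(-64) + 113/(-217) = (10 + 2*81)*(-1/64) + 113*(-1/217) = (10 + 162)*(-1/64) - 113/217 = 172*(-1/64) - 113/217 = -43/16 - 113/217 = -11139/3472 ≈ -3.2082)
(-339 + T)*(-161) = (-339 - 11139/3472)*(-161) = -1188147/3472*(-161) = 27327381/496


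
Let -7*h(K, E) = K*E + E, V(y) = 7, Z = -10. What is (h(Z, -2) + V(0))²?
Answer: 961/49 ≈ 19.612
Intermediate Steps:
h(K, E) = -E/7 - E*K/7 (h(K, E) = -(K*E + E)/7 = -(E*K + E)/7 = -(E + E*K)/7 = -E/7 - E*K/7)
(h(Z, -2) + V(0))² = (-⅐*(-2)*(1 - 10) + 7)² = (-⅐*(-2)*(-9) + 7)² = (-18/7 + 7)² = (31/7)² = 961/49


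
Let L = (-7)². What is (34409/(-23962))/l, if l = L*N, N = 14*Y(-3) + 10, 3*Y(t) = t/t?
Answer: -103227/51662072 ≈ -0.0019981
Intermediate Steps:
Y(t) = ⅓ (Y(t) = (t/t)/3 = (⅓)*1 = ⅓)
L = 49
N = 44/3 (N = 14*(⅓) + 10 = 14/3 + 10 = 44/3 ≈ 14.667)
l = 2156/3 (l = 49*(44/3) = 2156/3 ≈ 718.67)
(34409/(-23962))/l = (34409/(-23962))/(2156/3) = (34409*(-1/23962))*(3/2156) = -34409/23962*3/2156 = -103227/51662072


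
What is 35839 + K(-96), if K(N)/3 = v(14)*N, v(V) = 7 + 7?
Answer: 31807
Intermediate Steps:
v(V) = 14
K(N) = 42*N (K(N) = 3*(14*N) = 42*N)
35839 + K(-96) = 35839 + 42*(-96) = 35839 - 4032 = 31807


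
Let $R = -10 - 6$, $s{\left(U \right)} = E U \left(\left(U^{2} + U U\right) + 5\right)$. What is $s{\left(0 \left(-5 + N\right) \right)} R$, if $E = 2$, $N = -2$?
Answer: $0$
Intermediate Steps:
$s{\left(U \right)} = 2 U \left(5 + 2 U^{2}\right)$ ($s{\left(U \right)} = 2 U \left(\left(U^{2} + U U\right) + 5\right) = 2 U \left(\left(U^{2} + U^{2}\right) + 5\right) = 2 U \left(2 U^{2} + 5\right) = 2 U \left(5 + 2 U^{2}\right)$)
$R = -16$ ($R = -10 - 6 = -16$)
$s{\left(0 \left(-5 + N\right) \right)} R = \left(4 \left(0 \left(-5 - 2\right)\right)^{3} + 10 \cdot 0 \left(-5 - 2\right)\right) \left(-16\right) = \left(4 \left(0 \left(-7\right)\right)^{3} + 10 \cdot 0 \left(-7\right)\right) \left(-16\right) = \left(4 \cdot 0^{3} + 10 \cdot 0\right) \left(-16\right) = \left(4 \cdot 0 + 0\right) \left(-16\right) = \left(0 + 0\right) \left(-16\right) = 0 \left(-16\right) = 0$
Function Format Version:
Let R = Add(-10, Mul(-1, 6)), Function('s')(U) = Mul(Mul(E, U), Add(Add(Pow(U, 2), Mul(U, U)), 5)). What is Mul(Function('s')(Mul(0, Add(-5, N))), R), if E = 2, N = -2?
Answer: 0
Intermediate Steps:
Function('s')(U) = Mul(2, U, Add(5, Mul(2, Pow(U, 2)))) (Function('s')(U) = Mul(Mul(2, U), Add(Add(Pow(U, 2), Mul(U, U)), 5)) = Mul(Mul(2, U), Add(Add(Pow(U, 2), Pow(U, 2)), 5)) = Mul(Mul(2, U), Add(Mul(2, Pow(U, 2)), 5)) = Mul(Mul(2, U), Add(5, Mul(2, Pow(U, 2)))) = Mul(2, U, Add(5, Mul(2, Pow(U, 2)))))
R = -16 (R = Add(-10, -6) = -16)
Mul(Function('s')(Mul(0, Add(-5, N))), R) = Mul(Add(Mul(4, Pow(Mul(0, Add(-5, -2)), 3)), Mul(10, Mul(0, Add(-5, -2)))), -16) = Mul(Add(Mul(4, Pow(Mul(0, -7), 3)), Mul(10, Mul(0, -7))), -16) = Mul(Add(Mul(4, Pow(0, 3)), Mul(10, 0)), -16) = Mul(Add(Mul(4, 0), 0), -16) = Mul(Add(0, 0), -16) = Mul(0, -16) = 0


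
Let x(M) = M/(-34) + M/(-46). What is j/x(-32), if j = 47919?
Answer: 18736329/640 ≈ 29276.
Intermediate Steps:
x(M) = -20*M/391 (x(M) = M*(-1/34) + M*(-1/46) = -M/34 - M/46 = -20*M/391)
j/x(-32) = 47919/((-20/391*(-32))) = 47919/(640/391) = 47919*(391/640) = 18736329/640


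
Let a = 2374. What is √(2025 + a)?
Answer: √4399 ≈ 66.325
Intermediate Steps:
√(2025 + a) = √(2025 + 2374) = √4399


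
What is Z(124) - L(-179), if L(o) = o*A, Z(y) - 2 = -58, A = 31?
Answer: 5493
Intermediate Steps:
Z(y) = -56 (Z(y) = 2 - 58 = -56)
L(o) = 31*o (L(o) = o*31 = 31*o)
Z(124) - L(-179) = -56 - 31*(-179) = -56 - 1*(-5549) = -56 + 5549 = 5493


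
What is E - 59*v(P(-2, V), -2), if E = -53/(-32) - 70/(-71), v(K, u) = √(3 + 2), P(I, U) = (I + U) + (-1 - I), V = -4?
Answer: 6003/2272 - 59*√5 ≈ -129.29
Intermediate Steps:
P(I, U) = -1 + U
v(K, u) = √5
E = 6003/2272 (E = -53*(-1/32) - 70*(-1/71) = 53/32 + 70/71 = 6003/2272 ≈ 2.6422)
E - 59*v(P(-2, V), -2) = 6003/2272 - 59*√5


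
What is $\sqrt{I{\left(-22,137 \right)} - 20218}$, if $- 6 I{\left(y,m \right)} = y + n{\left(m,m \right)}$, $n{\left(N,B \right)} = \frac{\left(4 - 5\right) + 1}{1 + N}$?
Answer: $\frac{i \sqrt{181929}}{3} \approx 142.18 i$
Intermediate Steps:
$n{\left(N,B \right)} = 0$ ($n{\left(N,B \right)} = \frac{\left(4 - 5\right) + 1}{1 + N} = \frac{-1 + 1}{1 + N} = \frac{0}{1 + N} = 0$)
$I{\left(y,m \right)} = - \frac{y}{6}$ ($I{\left(y,m \right)} = - \frac{y + 0}{6} = - \frac{y}{6}$)
$\sqrt{I{\left(-22,137 \right)} - 20218} = \sqrt{\left(- \frac{1}{6}\right) \left(-22\right) - 20218} = \sqrt{\frac{11}{3} - 20218} = \sqrt{- \frac{60643}{3}} = \frac{i \sqrt{181929}}{3}$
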